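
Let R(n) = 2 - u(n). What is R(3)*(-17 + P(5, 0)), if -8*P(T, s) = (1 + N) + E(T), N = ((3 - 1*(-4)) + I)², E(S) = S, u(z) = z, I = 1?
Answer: 103/4 ≈ 25.750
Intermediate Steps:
N = 64 (N = ((3 - 1*(-4)) + 1)² = ((3 + 4) + 1)² = (7 + 1)² = 8² = 64)
P(T, s) = -65/8 - T/8 (P(T, s) = -((1 + 64) + T)/8 = -(65 + T)/8 = -65/8 - T/8)
R(n) = 2 - n
R(3)*(-17 + P(5, 0)) = (2 - 1*3)*(-17 + (-65/8 - ⅛*5)) = (2 - 3)*(-17 + (-65/8 - 5/8)) = -(-17 - 35/4) = -1*(-103/4) = 103/4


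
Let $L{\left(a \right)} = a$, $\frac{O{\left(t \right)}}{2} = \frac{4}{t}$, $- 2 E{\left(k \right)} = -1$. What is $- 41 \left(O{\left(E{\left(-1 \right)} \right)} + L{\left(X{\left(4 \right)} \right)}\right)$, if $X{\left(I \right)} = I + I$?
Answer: $-984$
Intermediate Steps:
$E{\left(k \right)} = \frac{1}{2}$ ($E{\left(k \right)} = \left(- \frac{1}{2}\right) \left(-1\right) = \frac{1}{2}$)
$O{\left(t \right)} = \frac{8}{t}$ ($O{\left(t \right)} = 2 \frac{4}{t} = \frac{8}{t}$)
$X{\left(I \right)} = 2 I$
$- 41 \left(O{\left(E{\left(-1 \right)} \right)} + L{\left(X{\left(4 \right)} \right)}\right) = - 41 \left(8 \frac{1}{\frac{1}{2}} + 2 \cdot 4\right) = - 41 \left(8 \cdot 2 + 8\right) = - 41 \left(16 + 8\right) = \left(-41\right) 24 = -984$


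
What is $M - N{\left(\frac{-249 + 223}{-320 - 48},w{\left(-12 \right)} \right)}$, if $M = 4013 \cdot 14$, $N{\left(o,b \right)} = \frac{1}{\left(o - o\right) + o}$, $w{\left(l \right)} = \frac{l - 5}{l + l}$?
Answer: $\frac{730182}{13} \approx 56168.0$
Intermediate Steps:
$w{\left(l \right)} = \frac{-5 + l}{2 l}$
$N{\left(o,b \right)} = \frac{1}{o}$ ($N{\left(o,b \right)} = \frac{1}{0 + o} = \frac{1}{o}$)
$M = 56182$
$M - N{\left(\frac{-249 + 223}{-320 - 48},w{\left(-12 \right)} \right)} = 56182 - \frac{1}{\left(-249 + 223\right) \frac{1}{-320 - 48}} = 56182 - \frac{1}{\left(-26\right) \frac{1}{-368}} = 56182 - \frac{1}{\left(-26\right) \left(- \frac{1}{368}\right)} = 56182 - \frac{1}{\frac{13}{184}} = 56182 - \frac{184}{13} = \frac{730182}{13}$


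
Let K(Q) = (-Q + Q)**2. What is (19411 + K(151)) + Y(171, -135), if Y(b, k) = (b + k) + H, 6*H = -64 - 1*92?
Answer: 19421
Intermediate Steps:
H = -26 (H = (-64 - 1*92)/6 = (-64 - 92)/6 = (1/6)*(-156) = -26)
K(Q) = 0 (K(Q) = 0**2 = 0)
Y(b, k) = -26 + b + k (Y(b, k) = (b + k) - 26 = -26 + b + k)
(19411 + K(151)) + Y(171, -135) = (19411 + 0) + (-26 + 171 - 135) = 19411 + 10 = 19421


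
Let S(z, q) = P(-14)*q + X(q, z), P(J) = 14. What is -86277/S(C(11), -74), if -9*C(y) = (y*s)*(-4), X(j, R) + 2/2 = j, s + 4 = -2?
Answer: 86277/1111 ≈ 77.657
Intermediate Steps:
s = -6 (s = -4 - 2 = -6)
X(j, R) = -1 + j
C(y) = -8*y/3 (C(y) = -y*(-6)*(-4)/9 = -(-6*y)*(-4)/9 = -8*y/3)
S(z, q) = -1 + 15*q (S(z, q) = 14*q + (-1 + q) = -1 + 15*q)
-86277/S(C(11), -74) = -86277/(-1 + 15*(-74)) = -86277/(-1 - 1110) = -86277/(-1111) = -86277*(-1/1111) = 86277/1111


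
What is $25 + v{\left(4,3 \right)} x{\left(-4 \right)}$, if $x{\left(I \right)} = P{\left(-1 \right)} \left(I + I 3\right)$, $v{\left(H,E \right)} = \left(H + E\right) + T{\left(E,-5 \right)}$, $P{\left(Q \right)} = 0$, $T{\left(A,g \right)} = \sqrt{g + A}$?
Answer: $25$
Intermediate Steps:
$T{\left(A,g \right)} = \sqrt{A + g}$
$v{\left(H,E \right)} = E + H + \sqrt{-5 + E}$ ($v{\left(H,E \right)} = \left(H + E\right) + \sqrt{E - 5} = \left(E + H\right) + \sqrt{-5 + E} = E + H + \sqrt{-5 + E}$)
$x{\left(I \right)} = 0$ ($x{\left(I \right)} = 0 \left(I + I 3\right) = 0 \left(I + 3 I\right) = 0 \cdot 4 I = 0$)
$25 + v{\left(4,3 \right)} x{\left(-4 \right)} = 25 + \left(3 + 4 + \sqrt{-5 + 3}\right) 0 = 25 + \left(3 + 4 + \sqrt{-2}\right) 0 = 25 + \left(3 + 4 + i \sqrt{2}\right) 0 = 25 + \left(7 + i \sqrt{2}\right) 0 = 25 + 0 = 25$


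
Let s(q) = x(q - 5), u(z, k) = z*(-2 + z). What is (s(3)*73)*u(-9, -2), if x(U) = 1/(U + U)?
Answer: -7227/4 ≈ -1806.8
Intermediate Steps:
x(U) = 1/(2*U)
s(q) = 1/(2*(-5 + q)) (s(q) = 1/(2*(q - 5)) = 1/(2*(-5 + q)))
(s(3)*73)*u(-9, -2) = ((1/(2*(-5 + 3)))*73)*(-9*(-2 - 9)) = (((1/2)/(-2))*73)*(-9*(-11)) = (((1/2)*(-1/2))*73)*99 = -1/4*73*99 = -73/4*99 = -7227/4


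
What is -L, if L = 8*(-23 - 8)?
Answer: 248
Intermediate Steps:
L = -248 (L = 8*(-31) = -248)
-L = -1*(-248) = 248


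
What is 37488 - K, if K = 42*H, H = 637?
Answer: 10734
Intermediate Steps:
K = 26754 (K = 42*637 = 26754)
37488 - K = 37488 - 1*26754 = 37488 - 26754 = 10734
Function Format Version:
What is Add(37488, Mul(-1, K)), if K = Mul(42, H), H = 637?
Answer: 10734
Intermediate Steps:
K = 26754 (K = Mul(42, 637) = 26754)
Add(37488, Mul(-1, K)) = Add(37488, Mul(-1, 26754)) = Add(37488, -26754) = 10734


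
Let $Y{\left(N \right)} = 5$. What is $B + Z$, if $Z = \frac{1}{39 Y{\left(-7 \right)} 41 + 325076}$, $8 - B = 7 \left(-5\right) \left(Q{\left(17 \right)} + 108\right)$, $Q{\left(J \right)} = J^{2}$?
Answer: $\frac{4630686114}{333071} \approx 13903.0$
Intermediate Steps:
$B = 13903$ ($B = 8 - 7 \left(-5\right) \left(17^{2} + 108\right) = 8 - - 35 \left(289 + 108\right) = 8 - \left(-35\right) 397 = 8 - -13895 = 8 + 13895 = 13903$)
$Z = \frac{1}{333071}$ ($Z = \frac{1}{39 \cdot 5 \cdot 41 + 325076} = \frac{1}{195 \cdot 41 + 325076} = \frac{1}{7995 + 325076} = \frac{1}{333071} \approx 3.0024 \cdot 10^{-6}$)
$B + Z = 13903 + \frac{1}{333071} = \frac{4630686114}{333071}$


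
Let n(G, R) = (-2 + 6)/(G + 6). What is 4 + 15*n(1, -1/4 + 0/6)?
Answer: 88/7 ≈ 12.571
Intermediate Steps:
n(G, R) = 4/(6 + G)
4 + 15*n(1, -1/4 + 0/6) = 4 + 15*(4/(6 + 1)) = 4 + 15*(4/7) = 4 + 60/7 = 88/7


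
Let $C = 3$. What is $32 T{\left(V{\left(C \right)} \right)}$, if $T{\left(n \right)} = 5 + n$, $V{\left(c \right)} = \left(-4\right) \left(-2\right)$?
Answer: $416$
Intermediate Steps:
$V{\left(c \right)} = 8$
$32 T{\left(V{\left(C \right)} \right)} = 32 \left(5 + 8\right) = 32 \cdot 13 = 416$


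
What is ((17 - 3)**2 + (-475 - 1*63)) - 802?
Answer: -1144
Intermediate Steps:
((17 - 3)**2 + (-475 - 1*63)) - 802 = (14**2 + (-475 - 63)) - 802 = (196 - 538) - 802 = -342 - 802 = -1144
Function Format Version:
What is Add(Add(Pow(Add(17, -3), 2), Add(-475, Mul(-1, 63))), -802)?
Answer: -1144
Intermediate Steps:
Add(Add(Pow(Add(17, -3), 2), Add(-475, Mul(-1, 63))), -802) = Add(Add(Pow(14, 2), Add(-475, -63)), -802) = Add(Add(196, -538), -802) = Add(-342, -802) = -1144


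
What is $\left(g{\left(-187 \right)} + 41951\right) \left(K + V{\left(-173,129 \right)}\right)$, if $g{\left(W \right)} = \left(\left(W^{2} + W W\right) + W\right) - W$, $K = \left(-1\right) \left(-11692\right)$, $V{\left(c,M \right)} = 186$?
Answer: $1329017542$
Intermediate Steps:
$K = 11692$
$g{\left(W \right)} = 2 W^{2}$ ($g{\left(W \right)} = \left(\left(W^{2} + W^{2}\right) + W\right) - W = \left(2 W^{2} + W\right) - W = \left(W + 2 W^{2}\right) - W = 2 W^{2}$)
$\left(g{\left(-187 \right)} + 41951\right) \left(K + V{\left(-173,129 \right)}\right) = \left(2 \left(-187\right)^{2} + 41951\right) \left(11692 + 186\right) = \left(2 \cdot 34969 + 41951\right) 11878 = \left(69938 + 41951\right) 11878 = 111889 \cdot 11878 = 1329017542$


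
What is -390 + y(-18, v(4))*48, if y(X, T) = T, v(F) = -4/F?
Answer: -438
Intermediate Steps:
-390 + y(-18, v(4))*48 = -390 - 4/4*48 = -390 - 4*¼*48 = -390 - 1*48 = -390 - 48 = -438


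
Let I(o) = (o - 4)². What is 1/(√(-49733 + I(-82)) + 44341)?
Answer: 44341/1966166618 - I*√42337/1966166618 ≈ 2.2552e-5 - 1.0465e-7*I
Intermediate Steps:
I(o) = (-4 + o)²
1/(√(-49733 + I(-82)) + 44341) = 1/(√(-49733 + (-4 - 82)²) + 44341) = 1/(√(-49733 + (-86)²) + 44341) = 1/(√(-49733 + 7396) + 44341) = 1/(√(-42337) + 44341) = 1/(I*√42337 + 44341) = 1/(44341 + I*√42337)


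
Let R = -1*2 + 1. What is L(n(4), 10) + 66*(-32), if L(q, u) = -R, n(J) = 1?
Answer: -2111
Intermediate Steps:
R = -1 (R = -2 + 1 = -1)
L(q, u) = 1 (L(q, u) = -1*(-1) = 1)
L(n(4), 10) + 66*(-32) = 1 + 66*(-32) = 1 - 2112 = -2111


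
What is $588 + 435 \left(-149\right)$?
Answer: $-64227$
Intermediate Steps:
$588 + 435 \left(-149\right) = 588 - 64815 = -64227$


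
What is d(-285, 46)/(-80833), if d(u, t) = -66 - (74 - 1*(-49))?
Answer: 189/80833 ≈ 0.0023382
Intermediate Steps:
d(u, t) = -189 (d(u, t) = -66 - (74 + 49) = -66 - 1*123 = -66 - 123 = -189)
d(-285, 46)/(-80833) = -189/(-80833) = -189*(-1/80833) = 189/80833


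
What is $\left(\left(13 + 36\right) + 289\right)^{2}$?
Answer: $114244$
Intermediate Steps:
$\left(\left(13 + 36\right) + 289\right)^{2} = \left(49 + 289\right)^{2} = 338^{2} = 114244$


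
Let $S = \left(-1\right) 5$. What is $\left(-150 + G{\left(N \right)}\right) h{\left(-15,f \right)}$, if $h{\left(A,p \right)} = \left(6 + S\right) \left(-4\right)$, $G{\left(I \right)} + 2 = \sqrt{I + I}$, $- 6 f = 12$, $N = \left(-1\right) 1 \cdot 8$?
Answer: $608 - 16 i \approx 608.0 - 16.0 i$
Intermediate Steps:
$N = -8$ ($N = \left(-1\right) 8 = -8$)
$f = -2$ ($f = \left(- \frac{1}{6}\right) 12 = -2$)
$G{\left(I \right)} = -2 + \sqrt{2} \sqrt{I}$ ($G{\left(I \right)} = -2 + \sqrt{I + I} = -2 + \sqrt{2 I} = -2 + \sqrt{2} \sqrt{I}$)
$S = -5$
$h{\left(A,p \right)} = -4$ ($h{\left(A,p \right)} = \left(6 - 5\right) \left(-4\right) = 1 \left(-4\right) = -4$)
$\left(-150 + G{\left(N \right)}\right) h{\left(-15,f \right)} = \left(-150 - \left(2 - \sqrt{2} \sqrt{-8}\right)\right) \left(-4\right) = \left(-150 - \left(2 - \sqrt{2} \cdot 2 i \sqrt{2}\right)\right) \left(-4\right) = \left(-150 - \left(2 - 4 i\right)\right) \left(-4\right) = \left(-152 + 4 i\right) \left(-4\right) = 608 - 16 i$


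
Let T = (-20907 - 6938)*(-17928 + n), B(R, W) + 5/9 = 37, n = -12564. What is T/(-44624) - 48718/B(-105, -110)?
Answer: -4657097547/228698 ≈ -20364.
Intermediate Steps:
B(R, W) = 328/9 (B(R, W) = -5/9 + 37 = 328/9)
T = 849049740 (T = (-20907 - 6938)*(-17928 - 12564) = -27845*(-30492) = 849049740)
T/(-44624) - 48718/B(-105, -110) = 849049740/(-44624) - 48718/328/9 = 849049740*(-1/44624) - 48718*9/328 = -212262435/11156 - 219231/164 = -4657097547/228698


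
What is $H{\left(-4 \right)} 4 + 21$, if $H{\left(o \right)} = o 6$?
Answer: $-75$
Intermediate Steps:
$H{\left(o \right)} = 6 o$
$H{\left(-4 \right)} 4 + 21 = 6 \left(-4\right) 4 + 21 = \left(-24\right) 4 + 21 = -96 + 21 = -75$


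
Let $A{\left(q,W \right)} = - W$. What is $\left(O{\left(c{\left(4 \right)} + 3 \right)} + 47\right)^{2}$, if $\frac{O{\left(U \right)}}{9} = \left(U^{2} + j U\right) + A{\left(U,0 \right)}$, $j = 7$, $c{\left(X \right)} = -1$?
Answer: $43681$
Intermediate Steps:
$O{\left(U \right)} = 9 U^{2} + 63 U$ ($O{\left(U \right)} = 9 \left(\left(U^{2} + 7 U\right) - 0\right) = 9 \left(\left(U^{2} + 7 U\right) + 0\right) = 9 \left(U^{2} + 7 U\right) = 9 U^{2} + 63 U$)
$\left(O{\left(c{\left(4 \right)} + 3 \right)} + 47\right)^{2} = \left(9 \left(-1 + 3\right) \left(7 + \left(-1 + 3\right)\right) + 47\right)^{2} = \left(9 \cdot 2 \left(7 + 2\right) + 47\right)^{2} = \left(9 \cdot 2 \cdot 9 + 47\right)^{2} = \left(162 + 47\right)^{2} = 209^{2} = 43681$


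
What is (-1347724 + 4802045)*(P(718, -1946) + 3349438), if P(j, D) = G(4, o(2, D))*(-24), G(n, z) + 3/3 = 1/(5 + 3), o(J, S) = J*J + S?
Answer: 11570106562339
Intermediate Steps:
o(J, S) = S + J² (o(J, S) = J² + S = S + J²)
G(n, z) = -7/8 (G(n, z) = -1 + 1/(5 + 3) = -1 + 1/8 = -1 + ⅛ = -7/8)
P(j, D) = 21 (P(j, D) = -7/8*(-24) = 21)
(-1347724 + 4802045)*(P(718, -1946) + 3349438) = (-1347724 + 4802045)*(21 + 3349438) = 3454321*3349459 = 11570106562339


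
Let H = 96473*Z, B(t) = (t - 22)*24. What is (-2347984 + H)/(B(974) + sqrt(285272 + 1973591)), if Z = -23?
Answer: -104343685824/519772241 + 4566863*sqrt(2258863)/519772241 ≈ -187.54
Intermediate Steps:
B(t) = -528 + 24*t (B(t) = (-22 + t)*24 = -528 + 24*t)
H = -2218879 (H = 96473*(-23) = -2218879)
(-2347984 + H)/(B(974) + sqrt(285272 + 1973591)) = (-2347984 - 2218879)/((-528 + 24*974) + sqrt(285272 + 1973591)) = -4566863/((-528 + 23376) + sqrt(2258863)) = -4566863/(22848 + sqrt(2258863))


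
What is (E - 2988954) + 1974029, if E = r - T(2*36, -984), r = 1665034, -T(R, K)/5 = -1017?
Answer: 645024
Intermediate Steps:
T(R, K) = 5085 (T(R, K) = -5*(-1017) = 5085)
E = 1659949 (E = 1665034 - 1*5085 = 1665034 - 5085 = 1659949)
(E - 2988954) + 1974029 = (1659949 - 2988954) + 1974029 = -1329005 + 1974029 = 645024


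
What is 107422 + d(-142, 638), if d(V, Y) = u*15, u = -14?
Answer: 107212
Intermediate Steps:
d(V, Y) = -210 (d(V, Y) = -14*15 = -210)
107422 + d(-142, 638) = 107422 - 210 = 107212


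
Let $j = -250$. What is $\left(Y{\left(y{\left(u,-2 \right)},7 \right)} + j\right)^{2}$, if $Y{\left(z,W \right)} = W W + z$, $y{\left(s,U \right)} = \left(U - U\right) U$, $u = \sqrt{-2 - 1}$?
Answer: $40401$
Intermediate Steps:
$u = i \sqrt{3}$ ($u = \sqrt{-3} = i \sqrt{3} \approx 1.732 i$)
$y{\left(s,U \right)} = 0$ ($y{\left(s,U \right)} = 0 U = 0$)
$Y{\left(z,W \right)} = z + W^{2}$ ($Y{\left(z,W \right)} = W^{2} + z = z + W^{2}$)
$\left(Y{\left(y{\left(u,-2 \right)},7 \right)} + j\right)^{2} = \left(\left(0 + 7^{2}\right) - 250\right)^{2} = \left(\left(0 + 49\right) - 250\right)^{2} = \left(49 - 250\right)^{2} = \left(-201\right)^{2} = 40401$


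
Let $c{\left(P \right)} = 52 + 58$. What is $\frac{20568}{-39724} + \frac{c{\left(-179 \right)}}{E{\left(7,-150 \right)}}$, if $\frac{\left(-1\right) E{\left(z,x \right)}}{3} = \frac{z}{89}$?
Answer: $- \frac{97332472}{208551} \approx -466.71$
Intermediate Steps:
$E{\left(z,x \right)} = - \frac{3 z}{89}$ ($E{\left(z,x \right)} = - 3 \frac{z}{89} = - \frac{3 z}{89}$)
$c{\left(P \right)} = 110$
$\frac{20568}{-39724} + \frac{c{\left(-179 \right)}}{E{\left(7,-150 \right)}} = \frac{20568}{-39724} + \frac{110}{\left(- \frac{3}{89}\right) 7} = 20568 \left(- \frac{1}{39724}\right) + \frac{110}{- \frac{21}{89}} = - \frac{5142}{9931} + 110 \left(- \frac{89}{21}\right) = - \frac{5142}{9931} - \frac{9790}{21} = - \frac{97332472}{208551}$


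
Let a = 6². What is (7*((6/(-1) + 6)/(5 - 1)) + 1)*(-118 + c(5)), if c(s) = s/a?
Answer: -4243/36 ≈ -117.86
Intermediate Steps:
a = 36
c(s) = s/36
(7*((6/(-1) + 6)/(5 - 1)) + 1)*(-118 + c(5)) = (7*((6/(-1) + 6)/(5 - 1)) + 1)*(-118 + (1/36)*5) = (7*((6*(-1) + 6)/4) + 1)*(-118 + 5/36) = (7*((-6 + 6)*(¼)) + 1)*(-4243/36) = (7*(0*(¼)) + 1)*(-4243/36) = (7*0 + 1)*(-4243/36) = (0 + 1)*(-4243/36) = 1*(-4243/36) = -4243/36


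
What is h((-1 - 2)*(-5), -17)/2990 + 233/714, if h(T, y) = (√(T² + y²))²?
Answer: 531833/1067430 ≈ 0.49824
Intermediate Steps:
h(T, y) = T² + y²
h((-1 - 2)*(-5), -17)/2990 + 233/714 = (((-1 - 2)*(-5))² + (-17)²)/2990 + 233/714 = ((-3*(-5))² + 289)*(1/2990) + 233*(1/714) = (15² + 289)*(1/2990) + 233/714 = (225 + 289)*(1/2990) + 233/714 = 514*(1/2990) + 233/714 = 257/1495 + 233/714 = 531833/1067430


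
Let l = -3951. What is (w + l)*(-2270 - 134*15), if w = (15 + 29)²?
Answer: 8624200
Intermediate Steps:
w = 1936 (w = 44² = 1936)
(w + l)*(-2270 - 134*15) = (1936 - 3951)*(-2270 - 134*15) = -2015*(-2270 - 2010) = -2015*(-4280) = 8624200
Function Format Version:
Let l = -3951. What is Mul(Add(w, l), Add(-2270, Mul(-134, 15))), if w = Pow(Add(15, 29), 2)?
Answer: 8624200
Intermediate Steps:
w = 1936 (w = Pow(44, 2) = 1936)
Mul(Add(w, l), Add(-2270, Mul(-134, 15))) = Mul(Add(1936, -3951), Add(-2270, Mul(-134, 15))) = Mul(-2015, Add(-2270, -2010)) = Mul(-2015, -4280) = 8624200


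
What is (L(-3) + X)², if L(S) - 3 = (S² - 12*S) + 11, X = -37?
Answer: 484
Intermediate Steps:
L(S) = 14 + S² - 12*S (L(S) = 3 + ((S² - 12*S) + 11) = 3 + (11 + S² - 12*S) = 14 + S² - 12*S)
(L(-3) + X)² = ((14 + (-3)² - 12*(-3)) - 37)² = ((14 + 9 + 36) - 37)² = (59 - 37)² = 22² = 484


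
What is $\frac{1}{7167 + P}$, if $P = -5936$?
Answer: $\frac{1}{1231} \approx 0.00081235$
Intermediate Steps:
$\frac{1}{7167 + P} = \frac{1}{7167 - 5936} = \frac{1}{1231}$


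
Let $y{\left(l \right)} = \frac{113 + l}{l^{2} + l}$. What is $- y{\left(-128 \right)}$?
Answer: $\frac{15}{16256} \approx 0.00092274$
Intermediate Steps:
$y{\left(l \right)} = \frac{113 + l}{l + l^{2}}$
$- y{\left(-128 \right)} = - \frac{113 - 128}{\left(-128\right) \left(1 - 128\right)} = - \frac{\left(-1\right) \left(-15\right)}{128 \left(-127\right)} = - \frac{\left(-1\right) \left(-1\right) \left(-15\right)}{128 \cdot 127} = \left(-1\right) \left(- \frac{15}{16256}\right) = \frac{15}{16256}$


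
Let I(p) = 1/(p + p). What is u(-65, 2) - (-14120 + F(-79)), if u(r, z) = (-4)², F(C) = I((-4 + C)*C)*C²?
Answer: 2346497/166 ≈ 14136.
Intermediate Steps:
I(p) = 1/(2*p)
F(C) = C/(2*(-4 + C)) (F(C) = (1/(2*(((-4 + C)*C))))*C² = (1/(2*((C*(-4 + C)))))*C² = ((1/(C*(-4 + C)))/2)*C² = (1/(2*C*(-4 + C)))*C² = C/(2*(-4 + C)))
u(r, z) = 16
u(-65, 2) - (-14120 + F(-79)) = 16 - (-14120 + (½)*(-79)/(-4 - 79)) = 16 - (-14120 + (½)*(-79)/(-83)) = 16 - (-14120 + (½)*(-79)*(-1/83)) = 16 - (-14120 + 79/166) = 16 - 1*(-2343841/166) = 16 + 2343841/166 = 2346497/166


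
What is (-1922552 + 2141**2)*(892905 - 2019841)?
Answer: -2999147457944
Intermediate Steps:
(-1922552 + 2141**2)*(892905 - 2019841) = (-1922552 + 4583881)*(-1126936) = 2661329*(-1126936) = -2999147457944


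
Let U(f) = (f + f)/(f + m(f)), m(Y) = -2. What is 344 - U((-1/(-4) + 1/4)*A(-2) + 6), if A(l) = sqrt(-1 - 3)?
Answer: 5798/17 + 4*I/17 ≈ 341.06 + 0.23529*I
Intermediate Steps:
A(l) = 2*I (A(l) = sqrt(-4) = 2*I)
U(f) = 2*f/(-2 + f) (U(f) = (f + f)/(f - 2) = (2*f)/(-2 + f) = 2*f/(-2 + f))
344 - U((-1/(-4) + 1/4)*A(-2) + 6) = 344 - 2*((-1/(-4) + 1/4)*(2*I) + 6)/(-2 + ((-1/(-4) + 1/4)*(2*I) + 6)) = 344 - 2*((-1*(-1/4) + 1*(1/4))*(2*I) + 6)/(-2 + ((-1*(-1/4) + 1*(1/4))*(2*I) + 6)) = 344 - 2*((1/4 + 1/4)*(2*I) + 6)/(-2 + ((1/4 + 1/4)*(2*I) + 6)) = 344 - 2*((2*I)/2 + 6)/(-2 + ((2*I)/2 + 6)) = 344 - 2*(I + 6)/(-2 + (I + 6)) = 344 - 2*(6 + I)/(-2 + (6 + I)) = 344 - 2*(6 + I)/(4 + I) = 344 - 2*(6 + I)*(4 - I)/17 = 344 - 2*(4 - I)*(6 + I)/17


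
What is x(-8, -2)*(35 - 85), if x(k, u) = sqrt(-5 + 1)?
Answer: -100*I ≈ -100.0*I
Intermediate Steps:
x(k, u) = 2*I (x(k, u) = sqrt(-4) = 2*I)
x(-8, -2)*(35 - 85) = (2*I)*(35 - 85) = (2*I)*(-50) = -100*I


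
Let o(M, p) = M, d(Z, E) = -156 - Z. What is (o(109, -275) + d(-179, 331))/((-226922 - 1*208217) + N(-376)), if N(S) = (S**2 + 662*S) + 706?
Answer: -132/541969 ≈ -0.00024356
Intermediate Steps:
N(S) = 706 + S**2 + 662*S
(o(109, -275) + d(-179, 331))/((-226922 - 1*208217) + N(-376)) = (109 + (-156 - 1*(-179)))/((-226922 - 1*208217) + (706 + (-376)**2 + 662*(-376))) = (109 + (-156 + 179))/((-226922 - 208217) + (706 + 141376 - 248912)) = (109 + 23)/(-435139 - 106830) = 132/(-541969) = 132*(-1/541969) = -132/541969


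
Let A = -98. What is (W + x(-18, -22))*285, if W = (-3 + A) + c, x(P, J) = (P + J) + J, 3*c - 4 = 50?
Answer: -41325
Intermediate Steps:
c = 18 (c = 4/3 + (1/3)*50 = 4/3 + 50/3 = 18)
x(P, J) = P + 2*J (x(P, J) = (J + P) + J = P + 2*J)
W = -83 (W = (-3 - 98) + 18 = -101 + 18 = -83)
(W + x(-18, -22))*285 = (-83 + (-18 + 2*(-22)))*285 = (-83 + (-18 - 44))*285 = (-83 - 62)*285 = -145*285 = -41325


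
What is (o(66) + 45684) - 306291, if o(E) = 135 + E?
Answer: -260406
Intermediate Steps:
(o(66) + 45684) - 306291 = ((135 + 66) + 45684) - 306291 = (201 + 45684) - 306291 = 45885 - 306291 = -260406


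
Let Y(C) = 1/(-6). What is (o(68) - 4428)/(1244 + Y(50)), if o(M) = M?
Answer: -26160/7463 ≈ -3.5053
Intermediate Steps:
Y(C) = -⅙
(o(68) - 4428)/(1244 + Y(50)) = (68 - 4428)/(1244 - ⅙) = -4360/7463/6 = -4360*6/7463 = -26160/7463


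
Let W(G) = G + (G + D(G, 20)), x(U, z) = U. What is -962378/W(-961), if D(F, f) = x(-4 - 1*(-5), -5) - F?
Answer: 481189/480 ≈ 1002.5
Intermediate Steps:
D(F, f) = 1 - F (D(F, f) = (-4 - 1*(-5)) - F = (-4 + 5) - F = 1 - F)
W(G) = 1 + G (W(G) = G + (G + (1 - G)) = G + 1 = 1 + G)
-962378/W(-961) = -962378/(1 - 961) = -962378/(-960) = -962378*(-1/960) = 481189/480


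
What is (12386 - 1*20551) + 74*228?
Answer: 8707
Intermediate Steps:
(12386 - 1*20551) + 74*228 = (12386 - 20551) + 16872 = -8165 + 16872 = 8707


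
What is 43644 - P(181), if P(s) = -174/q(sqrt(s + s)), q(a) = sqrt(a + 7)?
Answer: 43644 + 174/sqrt(7 + sqrt(362)) ≈ 43678.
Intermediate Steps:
q(a) = sqrt(7 + a)
P(s) = -174/sqrt(7 + sqrt(2)*sqrt(s)) (P(s) = -174/sqrt(7 + sqrt(s + s)) = -174/sqrt(7 + sqrt(2*s)) = -174/sqrt(7 + sqrt(2)*sqrt(s)))
43644 - P(181) = 43644 - (-174)/sqrt(7 + sqrt(2)*sqrt(181)) = 43644 - (-174)/sqrt(7 + sqrt(362)) = 43644 + 174/sqrt(7 + sqrt(362))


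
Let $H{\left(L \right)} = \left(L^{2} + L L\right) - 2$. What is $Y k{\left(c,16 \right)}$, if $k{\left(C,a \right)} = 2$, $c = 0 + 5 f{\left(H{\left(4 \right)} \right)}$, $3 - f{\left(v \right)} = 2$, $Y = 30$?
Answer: $60$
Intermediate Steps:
$H{\left(L \right)} = -2 + 2 L^{2}$ ($H{\left(L \right)} = \left(L^{2} + L^{2}\right) - 2 = 2 L^{2} - 2 = -2 + 2 L^{2}$)
$f{\left(v \right)} = 1$ ($f{\left(v \right)} = 3 - 2 = 1$)
$c = 5$ ($c = 0 + 5 \cdot 1 = 0 + 5 = 5$)
$Y k{\left(c,16 \right)} = 30 \cdot 2 = 60$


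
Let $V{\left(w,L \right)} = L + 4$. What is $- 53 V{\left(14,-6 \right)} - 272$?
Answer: $-166$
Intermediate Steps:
$V{\left(w,L \right)} = 4 + L$
$- 53 V{\left(14,-6 \right)} - 272 = - 53 \left(4 - 6\right) - 272 = \left(-53\right) \left(-2\right) - 272 = 106 - 272 = -166$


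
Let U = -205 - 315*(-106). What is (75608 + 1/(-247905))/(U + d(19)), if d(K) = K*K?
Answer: 18743601239/8316221130 ≈ 2.2539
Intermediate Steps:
d(K) = K**2
U = 33185 (U = -205 + 33390 = 33185)
(75608 + 1/(-247905))/(U + d(19)) = (75608 + 1/(-247905))/(33185 + 19**2) = (75608 - 1/247905)/(33185 + 361) = (18743601239/247905)/33546 = (18743601239/247905)*(1/33546) = 18743601239/8316221130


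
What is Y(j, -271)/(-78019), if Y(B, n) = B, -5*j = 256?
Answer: 256/390095 ≈ 0.00065625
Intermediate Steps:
j = -256/5 (j = -⅕*256 = -256/5 ≈ -51.200)
Y(j, -271)/(-78019) = -256/5/(-78019) = -256/5*(-1/78019) = 256/390095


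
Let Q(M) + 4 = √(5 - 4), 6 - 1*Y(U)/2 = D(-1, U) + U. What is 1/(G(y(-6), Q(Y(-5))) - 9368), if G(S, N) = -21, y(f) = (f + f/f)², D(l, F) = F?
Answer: -1/9389 ≈ -0.00010651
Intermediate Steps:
y(f) = (1 + f)² (y(f) = (f + 1)² = (1 + f)²)
Y(U) = 12 - 4*U (Y(U) = 12 - 2*(U + U) = 12 - 4*U)
Q(M) = -3 (Q(M) = -4 + √(5 - 4) = -4 + √1 = -4 + 1 = -3)
1/(G(y(-6), Q(Y(-5))) - 9368) = 1/(-21 - 9368) = 1/(-9389) = -1/9389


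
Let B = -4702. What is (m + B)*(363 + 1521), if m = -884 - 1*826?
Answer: -12080208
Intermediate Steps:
m = -1710 (m = -884 - 826 = -1710)
(m + B)*(363 + 1521) = (-1710 - 4702)*(363 + 1521) = -6412*1884 = -12080208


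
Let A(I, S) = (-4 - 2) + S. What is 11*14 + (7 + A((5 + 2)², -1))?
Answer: 154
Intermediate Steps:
A(I, S) = -6 + S
11*14 + (7 + A((5 + 2)², -1)) = 11*14 + (7 + (-6 - 1)) = 154 + (7 - 7) = 154 + 0 = 154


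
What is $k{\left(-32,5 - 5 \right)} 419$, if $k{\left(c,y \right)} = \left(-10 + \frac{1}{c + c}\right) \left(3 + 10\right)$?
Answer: $- \frac{3491527}{64} \approx -54555.0$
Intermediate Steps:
$k{\left(c,y \right)} = -130 + \frac{13}{2 c}$ ($k{\left(c,y \right)} = \left(-10 + \frac{1}{2 c}\right) 13 = -130 + \frac{13}{2 c}$)
$k{\left(-32,5 - 5 \right)} 419 = \left(-130 + \frac{13}{2 \left(-32\right)}\right) 419 = \left(-130 + \frac{13}{2} \left(- \frac{1}{32}\right)\right) 419 = \left(-130 - \frac{13}{64}\right) 419 = \left(- \frac{8333}{64}\right) 419 = - \frac{3491527}{64}$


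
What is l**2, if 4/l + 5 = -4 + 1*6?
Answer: 16/9 ≈ 1.7778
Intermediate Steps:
l = -4/3 (l = 4/(-5 + (-4 + 1*6)) = 4/(-5 + (-4 + 6)) = 4/(-5 + 2) = 4/(-3) = 4*(-1/3) = -4/3 ≈ -1.3333)
l**2 = (-4/3)**2 = 16/9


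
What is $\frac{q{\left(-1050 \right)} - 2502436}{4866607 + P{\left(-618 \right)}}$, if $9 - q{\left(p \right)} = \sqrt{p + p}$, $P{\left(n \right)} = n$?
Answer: $- \frac{2502427}{4865989} - \frac{10 i \sqrt{21}}{4865989} \approx -0.51427 - 9.4176 \cdot 10^{-6} i$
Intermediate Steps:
$q{\left(p \right)} = 9 - \sqrt{2} \sqrt{p}$ ($q{\left(p \right)} = 9 - \sqrt{p + p} = 9 - \sqrt{2 p} = 9 - \sqrt{2} \sqrt{p}$)
$\frac{q{\left(-1050 \right)} - 2502436}{4866607 + P{\left(-618 \right)}} = \frac{\left(9 - \sqrt{2} \sqrt{-1050}\right) - 2502436}{4866607 - 618} = \frac{\left(9 - \sqrt{2} \cdot 5 i \sqrt{42}\right) - 2502436}{4865989} = \left(\left(9 - 10 i \sqrt{21}\right) - 2502436\right) \frac{1}{4865989} = \left(-2502427 - 10 i \sqrt{21}\right) \frac{1}{4865989} = - \frac{2502427}{4865989} - \frac{10 i \sqrt{21}}{4865989}$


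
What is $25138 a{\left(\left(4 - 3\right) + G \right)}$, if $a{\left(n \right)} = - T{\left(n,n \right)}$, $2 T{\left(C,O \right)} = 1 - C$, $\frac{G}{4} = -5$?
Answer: $-251380$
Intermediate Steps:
$G = -20$ ($G = 4 \left(-5\right) = -20$)
$T{\left(C,O \right)} = \frac{1}{2} - \frac{C}{2}$ ($T{\left(C,O \right)} = \frac{1 - C}{2} = \frac{1}{2} - \frac{C}{2}$)
$a{\left(n \right)} = - \frac{1}{2} + \frac{n}{2}$ ($a{\left(n \right)} = - (\frac{1}{2} - \frac{n}{2}) = - \frac{1}{2} + \frac{n}{2}$)
$25138 a{\left(\left(4 - 3\right) + G \right)} = 25138 \left(- \frac{1}{2} + \frac{\left(4 - 3\right) - 20}{2}\right) = 25138 \left(- \frac{1}{2} + \frac{1 - 20}{2}\right) = 25138 \left(- \frac{1}{2} + \frac{1}{2} \left(-19\right)\right) = 25138 \left(- \frac{1}{2} - \frac{19}{2}\right) = 25138 \left(-10\right) = -251380$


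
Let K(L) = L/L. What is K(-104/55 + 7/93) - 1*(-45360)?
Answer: 45361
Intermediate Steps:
K(L) = 1
K(-104/55 + 7/93) - 1*(-45360) = 1 - 1*(-45360) = 1 + 45360 = 45361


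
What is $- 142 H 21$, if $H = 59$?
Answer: $-175938$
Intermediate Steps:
$- 142 H 21 = \left(-142\right) 59 \cdot 21 = \left(-8378\right) 21 = -175938$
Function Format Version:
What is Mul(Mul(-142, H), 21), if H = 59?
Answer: -175938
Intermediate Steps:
Mul(Mul(-142, H), 21) = Mul(Mul(-142, 59), 21) = Mul(-8378, 21) = -175938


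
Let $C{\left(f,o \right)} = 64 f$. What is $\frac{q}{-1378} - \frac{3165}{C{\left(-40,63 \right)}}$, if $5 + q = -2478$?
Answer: $\frac{82445}{27136} \approx 3.0382$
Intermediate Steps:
$q = -2483$ ($q = -5 - 2478 = -2483$)
$\frac{q}{-1378} - \frac{3165}{C{\left(-40,63 \right)}} = - \frac{2483}{-1378} - \frac{3165}{64 \left(-40\right)} = \left(-2483\right) \left(- \frac{1}{1378}\right) - \frac{3165}{-2560} = \frac{191}{106} - - \frac{633}{512} = \frac{191}{106} + \frac{633}{512} = \frac{82445}{27136}$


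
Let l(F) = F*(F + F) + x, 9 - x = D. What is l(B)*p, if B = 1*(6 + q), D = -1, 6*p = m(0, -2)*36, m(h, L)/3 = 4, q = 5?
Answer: 18144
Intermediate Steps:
m(h, L) = 12 (m(h, L) = 3*4 = 12)
p = 72 (p = (12*36)/6 = (⅙)*432 = 72)
x = 10 (x = 9 - 1*(-1) = 9 + 1 = 10)
B = 11 (B = 1*(6 + 5) = 1*11 = 11)
l(F) = 10 + 2*F² (l(F) = F*(F + F) + 10 = F*(2*F) + 10 = 2*F² + 10 = 10 + 2*F²)
l(B)*p = (10 + 2*11²)*72 = (10 + 2*121)*72 = (10 + 242)*72 = 252*72 = 18144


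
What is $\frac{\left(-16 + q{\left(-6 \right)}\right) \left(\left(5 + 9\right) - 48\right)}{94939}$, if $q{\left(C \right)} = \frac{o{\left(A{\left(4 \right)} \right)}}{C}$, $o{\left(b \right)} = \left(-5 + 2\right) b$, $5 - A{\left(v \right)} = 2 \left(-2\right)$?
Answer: $\frac{391}{94939} \approx 0.0041184$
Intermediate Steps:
$A{\left(v \right)} = 9$ ($A{\left(v \right)} = 5 - 2 \left(-2\right) = 5 - -4 = 5 + 4 = 9$)
$o{\left(b \right)} = - 3 b$
$q{\left(C \right)} = - \frac{27}{C}$ ($q{\left(C \right)} = \frac{\left(-3\right) 9}{C} = - \frac{27}{C}$)
$\frac{\left(-16 + q{\left(-6 \right)}\right) \left(\left(5 + 9\right) - 48\right)}{94939} = \frac{\left(-16 - \frac{27}{-6}\right) \left(\left(5 + 9\right) - 48\right)}{94939} = \left(-16 - - \frac{9}{2}\right) \left(14 - 48\right) \frac{1}{94939} = \left(-16 + \frac{9}{2}\right) \left(-34\right) \frac{1}{94939} = \left(- \frac{23}{2}\right) \left(-34\right) \frac{1}{94939} = 391 \cdot \frac{1}{94939} = \frac{391}{94939}$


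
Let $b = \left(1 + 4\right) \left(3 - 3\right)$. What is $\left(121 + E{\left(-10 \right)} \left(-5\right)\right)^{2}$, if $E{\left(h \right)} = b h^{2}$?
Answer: $14641$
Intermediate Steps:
$b = 0$ ($b = 5 \cdot 0 = 0$)
$E{\left(h \right)} = 0$ ($E{\left(h \right)} = 0 h^{2} = 0$)
$\left(121 + E{\left(-10 \right)} \left(-5\right)\right)^{2} = \left(121 + 0 \left(-5\right)\right)^{2} = \left(121 + 0\right)^{2} = 121^{2} = 14641$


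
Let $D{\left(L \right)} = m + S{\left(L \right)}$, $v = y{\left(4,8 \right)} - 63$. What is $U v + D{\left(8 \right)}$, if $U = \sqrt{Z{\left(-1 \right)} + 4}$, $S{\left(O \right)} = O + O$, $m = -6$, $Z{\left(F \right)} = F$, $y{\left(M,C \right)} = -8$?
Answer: $10 - 71 \sqrt{3} \approx -112.98$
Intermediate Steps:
$S{\left(O \right)} = 2 O$
$v = -71$ ($v = -8 - 63 = -71$)
$D{\left(L \right)} = -6 + 2 L$
$U = \sqrt{3}$ ($U = \sqrt{-1 + 4} = \sqrt{3} \approx 1.732$)
$U v + D{\left(8 \right)} = \sqrt{3} \left(-71\right) + \left(-6 + 2 \cdot 8\right) = - 71 \sqrt{3} + \left(-6 + 16\right) = - 71 \sqrt{3} + 10 = 10 - 71 \sqrt{3}$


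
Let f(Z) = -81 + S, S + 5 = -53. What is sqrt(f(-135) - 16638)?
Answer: I*sqrt(16777) ≈ 129.53*I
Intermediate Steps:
S = -58 (S = -5 - 53 = -58)
f(Z) = -139 (f(Z) = -81 - 58 = -139)
sqrt(f(-135) - 16638) = sqrt(-139 - 16638) = sqrt(-16777) = I*sqrt(16777)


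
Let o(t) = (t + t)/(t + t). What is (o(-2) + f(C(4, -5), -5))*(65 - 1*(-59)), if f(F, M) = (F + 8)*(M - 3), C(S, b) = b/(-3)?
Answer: -28396/3 ≈ -9465.3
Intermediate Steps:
o(t) = 1 (o(t) = (2*t)/((2*t)) = (2*t)*(1/(2*t)) = 1)
C(S, b) = -b/3 (C(S, b) = b*(-1/3) = -b/3)
f(F, M) = (-3 + M)*(8 + F) (f(F, M) = (8 + F)*(-3 + M) = (-3 + M)*(8 + F))
(o(-2) + f(C(4, -5), -5))*(65 - 1*(-59)) = (1 + (-24 - (-1)*(-5) + 8*(-5) - 1/3*(-5)*(-5)))*(65 - 1*(-59)) = (1 + (-24 - 3*5/3 - 40 + (5/3)*(-5)))*(65 + 59) = (1 + (-24 - 5 - 40 - 25/3))*124 = (1 - 232/3)*124 = -229/3*124 = -28396/3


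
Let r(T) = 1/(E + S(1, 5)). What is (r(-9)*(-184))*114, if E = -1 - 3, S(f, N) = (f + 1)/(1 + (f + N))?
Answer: 73416/13 ≈ 5647.4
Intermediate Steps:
S(f, N) = (1 + f)/(1 + N + f) (S(f, N) = (1 + f)/(1 + (N + f)) = (1 + f)/(1 + N + f))
E = -4
r(T) = -7/26 (r(T) = 1/(-4 + (1 + 1)/(1 + 5 + 1)) = 1/(-4 + 2/7) = 1/(-26/7) = -7/26)
(r(-9)*(-184))*114 = -7/26*(-184)*114 = (644/13)*114 = 73416/13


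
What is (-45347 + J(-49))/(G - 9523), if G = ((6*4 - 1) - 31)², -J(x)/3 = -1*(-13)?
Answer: 45386/9459 ≈ 4.7982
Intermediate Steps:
J(x) = -39 (J(x) = -(-3)*(-13) = -3*13 = -39)
G = 64 (G = ((24 - 1) - 31)² = (23 - 31)² = (-8)² = 64)
(-45347 + J(-49))/(G - 9523) = (-45347 - 39)/(64 - 9523) = -45386/(-9459) = -45386*(-1/9459) = 45386/9459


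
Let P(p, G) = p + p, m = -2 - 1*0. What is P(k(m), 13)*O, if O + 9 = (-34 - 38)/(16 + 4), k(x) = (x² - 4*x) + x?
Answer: -252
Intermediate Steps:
m = -2 (m = -2 + 0 = -2)
k(x) = x² - 3*x
O = -63/5 (O = -9 + (-34 - 38)/(16 + 4) = -9 - 72/20 = -9 - 72*1/20 = -9 - 18/5 = -63/5 ≈ -12.600)
P(p, G) = 2*p
P(k(m), 13)*O = (2*(-2*(-3 - 2)))*(-63/5) = (2*(-2*(-5)))*(-63/5) = (2*10)*(-63/5) = 20*(-63/5) = -252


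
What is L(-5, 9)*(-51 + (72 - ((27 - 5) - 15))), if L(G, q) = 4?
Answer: 56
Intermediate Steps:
L(-5, 9)*(-51 + (72 - ((27 - 5) - 15))) = 4*(-51 + (72 - ((27 - 5) - 15))) = 4*(-51 + (72 - (22 - 15))) = 4*(-51 + (72 - 1*7)) = 4*(-51 + (72 - 7)) = 4*(-51 + 65) = 4*14 = 56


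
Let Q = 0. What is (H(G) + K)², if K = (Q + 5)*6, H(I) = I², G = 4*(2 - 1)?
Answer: 2116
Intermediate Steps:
G = 4 (G = 4*1 = 4)
K = 30 (K = (0 + 5)*6 = 5*6 = 30)
(H(G) + K)² = (4² + 30)² = (16 + 30)² = 46² = 2116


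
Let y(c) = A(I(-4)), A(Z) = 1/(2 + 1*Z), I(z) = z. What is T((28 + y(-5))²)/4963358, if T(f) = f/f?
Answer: 1/4963358 ≈ 2.0148e-7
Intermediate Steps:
A(Z) = 1/(2 + Z)
y(c) = -½ (y(c) = 1/(2 - 4) = 1/(-2) = -½)
T(f) = 1
T((28 + y(-5))²)/4963358 = 1/4963358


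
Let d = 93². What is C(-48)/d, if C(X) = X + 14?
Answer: -34/8649 ≈ -0.0039311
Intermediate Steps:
C(X) = 14 + X
d = 8649
C(-48)/d = (14 - 48)/8649 = -34*1/8649 = -34/8649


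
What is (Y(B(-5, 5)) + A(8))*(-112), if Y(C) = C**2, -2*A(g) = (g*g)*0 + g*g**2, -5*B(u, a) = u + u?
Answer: 28224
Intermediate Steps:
B(u, a) = -2*u/5 (B(u, a) = -(u + u)/5 = -2*u/5)
A(g) = -g**3/2 (A(g) = -((g*g)*0 + g*g**2)/2 = -(g**2*0 + g**3)/2 = -(0 + g**3)/2 = -g**3/2)
(Y(B(-5, 5)) + A(8))*(-112) = ((-2/5*(-5))**2 - 1/2*8**3)*(-112) = (2**2 - 1/2*512)*(-112) = (4 - 256)*(-112) = -252*(-112) = 28224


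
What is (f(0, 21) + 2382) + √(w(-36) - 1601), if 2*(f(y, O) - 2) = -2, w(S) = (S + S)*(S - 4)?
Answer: 2383 + √1279 ≈ 2418.8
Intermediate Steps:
w(S) = 2*S*(-4 + S) (w(S) = (2*S)*(-4 + S) = 2*S*(-4 + S))
f(y, O) = 1 (f(y, O) = 2 + (½)*(-2) = 2 - 1 = 1)
(f(0, 21) + 2382) + √(w(-36) - 1601) = (1 + 2382) + √(2*(-36)*(-4 - 36) - 1601) = 2383 + √(2*(-36)*(-40) - 1601) = 2383 + √(2880 - 1601) = 2383 + √1279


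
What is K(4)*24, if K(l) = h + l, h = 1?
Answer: 120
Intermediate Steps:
K(l) = 1 + l
K(4)*24 = (1 + 4)*24 = 5*24 = 120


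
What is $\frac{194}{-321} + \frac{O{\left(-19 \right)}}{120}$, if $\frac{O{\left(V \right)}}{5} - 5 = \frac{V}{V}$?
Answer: $- \frac{455}{1284} \approx -0.35436$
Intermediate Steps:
$O{\left(V \right)} = 30$ ($O{\left(V \right)} = 25 + 5 \frac{V}{V} = 25 + 5 \cdot 1 = 25 + 5 = 30$)
$\frac{194}{-321} + \frac{O{\left(-19 \right)}}{120} = \frac{194}{-321} + \frac{30}{120} = 194 \left(- \frac{1}{321}\right) + 30 \cdot \frac{1}{120} = - \frac{194}{321} + \frac{1}{4} = - \frac{455}{1284}$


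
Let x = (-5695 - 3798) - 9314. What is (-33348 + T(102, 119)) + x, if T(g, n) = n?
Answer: -52036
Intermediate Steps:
x = -18807 (x = -9493 - 9314 = -18807)
(-33348 + T(102, 119)) + x = (-33348 + 119) - 18807 = -33229 - 18807 = -52036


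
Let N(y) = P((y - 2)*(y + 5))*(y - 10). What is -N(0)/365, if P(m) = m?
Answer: -20/73 ≈ -0.27397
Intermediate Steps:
N(y) = (-10 + y)*(-2 + y)*(5 + y) (N(y) = ((y - 2)*(y + 5))*(y - 10) = ((-2 + y)*(5 + y))*(-10 + y) = (-10 + y)*(-2 + y)*(5 + y))
-N(0)/365 = -(-10 + 0)*(-10 + 0**2 + 3*0)/365 = -(-10)*(-10 + 0 + 0)*(1/365) = -(-10)*(-10)*(1/365) = -1*100*(1/365) = -100*1/365 = -20/73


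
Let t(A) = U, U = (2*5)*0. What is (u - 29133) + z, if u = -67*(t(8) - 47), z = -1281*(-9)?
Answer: -14455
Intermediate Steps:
U = 0 (U = 10*0 = 0)
z = 11529
t(A) = 0
u = 3149 (u = -67*(0 - 47) = -67*(-47) = 3149)
(u - 29133) + z = (3149 - 29133) + 11529 = -25984 + 11529 = -14455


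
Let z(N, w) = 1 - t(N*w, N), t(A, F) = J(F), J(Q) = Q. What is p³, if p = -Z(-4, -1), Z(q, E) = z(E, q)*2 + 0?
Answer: -64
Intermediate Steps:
t(A, F) = F
z(N, w) = 1 - N
Z(q, E) = 2 - 2*E (Z(q, E) = (1 - E)*2 + 0 = (2 - 2*E) + 0 = 2 - 2*E)
p = -4 (p = -(2 - 2*(-1)) = -(2 + 2) = -1*4 = -4)
p³ = (-4)³ = -64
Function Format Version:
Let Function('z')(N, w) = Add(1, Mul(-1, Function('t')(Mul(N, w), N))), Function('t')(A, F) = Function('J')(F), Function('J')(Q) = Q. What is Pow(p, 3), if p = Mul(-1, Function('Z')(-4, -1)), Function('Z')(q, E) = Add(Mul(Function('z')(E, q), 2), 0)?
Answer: -64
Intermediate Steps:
Function('t')(A, F) = F
Function('z')(N, w) = Add(1, Mul(-1, N))
Function('Z')(q, E) = Add(2, Mul(-2, E)) (Function('Z')(q, E) = Add(Mul(Add(1, Mul(-1, E)), 2), 0) = Add(Add(2, Mul(-2, E)), 0) = Add(2, Mul(-2, E)))
p = -4 (p = Mul(-1, Add(2, Mul(-2, -1))) = Mul(-1, Add(2, 2)) = Mul(-1, 4) = -4)
Pow(p, 3) = Pow(-4, 3) = -64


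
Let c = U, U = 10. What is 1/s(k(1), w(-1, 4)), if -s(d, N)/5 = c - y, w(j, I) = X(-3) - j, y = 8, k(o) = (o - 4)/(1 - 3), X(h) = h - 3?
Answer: -⅒ ≈ -0.10000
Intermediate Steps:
X(h) = -3 + h
k(o) = 2 - o/2 (k(o) = (-4 + o)/(-2) = (-4 + o)*(-½) = 2 - o/2)
c = 10
w(j, I) = -6 - j (w(j, I) = (-3 - 3) - j = -6 - j)
s(d, N) = -10 (s(d, N) = -5*(10 - 1*8) = -5*(10 - 8) = -5*2 = -10)
1/s(k(1), w(-1, 4)) = 1/(-10) = -⅒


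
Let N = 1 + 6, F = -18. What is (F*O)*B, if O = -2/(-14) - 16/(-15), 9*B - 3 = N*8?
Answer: -14986/105 ≈ -142.72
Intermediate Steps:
N = 7
B = 59/9 (B = 1/3 + (7*8)/9 = 1/3 + (1/9)*56 = 1/3 + 56/9 = 59/9 ≈ 6.5556)
O = 127/105 (O = -2*(-1/14) - 16*(-1/15) = 1/7 + 16/15 = 127/105 ≈ 1.2095)
(F*O)*B = -18*127/105*(59/9) = -762/35*59/9 = -14986/105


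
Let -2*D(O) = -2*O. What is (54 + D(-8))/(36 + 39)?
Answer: 46/75 ≈ 0.61333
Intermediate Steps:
D(O) = O (D(O) = -(-1)*O = O)
(54 + D(-8))/(36 + 39) = (54 - 8)/(36 + 39) = 46/75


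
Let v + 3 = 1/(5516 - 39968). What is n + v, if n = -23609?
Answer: -813480625/34452 ≈ -23612.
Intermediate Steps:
v = -103357/34452 (v = -3 + 1/(5516 - 39968) = -3 + 1/(-34452) = -3 - 1/34452 = -103357/34452 ≈ -3.0000)
n + v = -23609 - 103357/34452 = -813480625/34452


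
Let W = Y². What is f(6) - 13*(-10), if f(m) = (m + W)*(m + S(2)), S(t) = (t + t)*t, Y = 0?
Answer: 214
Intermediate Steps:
S(t) = 2*t² (S(t) = (2*t)*t = 2*t²)
W = 0 (W = 0² = 0)
f(m) = m*(8 + m) (f(m) = (m + 0)*(m + 2*2²) = m*(m + 2*4) = m*(m + 8) = m*(8 + m))
f(6) - 13*(-10) = 6*(8 + 6) - 13*(-10) = 6*14 + 130 = 84 + 130 = 214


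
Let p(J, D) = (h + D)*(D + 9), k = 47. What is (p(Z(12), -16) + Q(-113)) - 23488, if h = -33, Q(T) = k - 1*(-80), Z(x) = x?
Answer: -23018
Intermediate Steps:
Q(T) = 127 (Q(T) = 47 - 1*(-80) = 47 + 80 = 127)
p(J, D) = (-33 + D)*(9 + D) (p(J, D) = (-33 + D)*(D + 9) = (-33 + D)*(9 + D))
(p(Z(12), -16) + Q(-113)) - 23488 = ((-297 + (-16)² - 24*(-16)) + 127) - 23488 = ((-297 + 256 + 384) + 127) - 23488 = (343 + 127) - 23488 = 470 - 23488 = -23018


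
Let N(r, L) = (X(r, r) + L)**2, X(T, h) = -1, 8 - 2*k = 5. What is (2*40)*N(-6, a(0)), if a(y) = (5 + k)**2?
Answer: 136125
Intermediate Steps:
k = 3/2 (k = 4 - 1/2*5 = 4 - 5/2 = 3/2 ≈ 1.5000)
a(y) = 169/4 (a(y) = (5 + 3/2)**2 = (13/2)**2 = 169/4)
N(r, L) = (-1 + L)**2
(2*40)*N(-6, a(0)) = (2*40)*(-1 + 169/4)**2 = 80*(165/4)**2 = 80*(27225/16) = 136125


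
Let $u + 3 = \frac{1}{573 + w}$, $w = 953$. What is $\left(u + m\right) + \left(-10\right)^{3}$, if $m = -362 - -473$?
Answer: $- \frac{1361191}{1526} \approx -892.0$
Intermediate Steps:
$m = 111$ ($m = -362 + 473 = 111$)
$u = - \frac{4577}{1526}$ ($u = -3 + \frac{1}{573 + 953} = -3 + \frac{1}{1526} = - \frac{4577}{1526} \approx -2.9993$)
$\left(u + m\right) + \left(-10\right)^{3} = \left(- \frac{4577}{1526} + 111\right) + \left(-10\right)^{3} = \frac{164809}{1526} - 1000 = - \frac{1361191}{1526}$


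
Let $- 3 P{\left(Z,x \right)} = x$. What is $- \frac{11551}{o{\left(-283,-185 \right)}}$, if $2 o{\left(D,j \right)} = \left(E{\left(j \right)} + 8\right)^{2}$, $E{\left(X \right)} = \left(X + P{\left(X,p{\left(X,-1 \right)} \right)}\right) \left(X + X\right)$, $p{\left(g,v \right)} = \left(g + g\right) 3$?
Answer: $- \frac{11551}{2342153682} \approx -4.9318 \cdot 10^{-6}$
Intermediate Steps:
$p{\left(g,v \right)} = 6 g$ ($p{\left(g,v \right)} = 2 g 3 = 6 g$)
$P{\left(Z,x \right)} = - \frac{x}{3}$
$E{\left(X \right)} = - 2 X^{2}$ ($E{\left(X \right)} = \left(X - \frac{6 X}{3}\right) \left(X + X\right) = \left(X - 2 X\right) 2 X = - X 2 X = - 2 X^{2}$)
$o{\left(D,j \right)} = \frac{\left(8 - 2 j^{2}\right)^{2}}{2}$ ($o{\left(D,j \right)} = \frac{\left(- 2 j^{2} + 8\right)^{2}}{2} = \frac{\left(8 - 2 j^{2}\right)^{2}}{2}$)
$- \frac{11551}{o{\left(-283,-185 \right)}} = - \frac{11551}{2 \left(4 - \left(-185\right)^{2}\right)^{2}} = - \frac{11551}{2 \left(4 - 34225\right)^{2}} = - \frac{11551}{2 \left(-34221\right)^{2}} = - \frac{11551}{2 \cdot 1171076841} = - \frac{11551}{2342153682}$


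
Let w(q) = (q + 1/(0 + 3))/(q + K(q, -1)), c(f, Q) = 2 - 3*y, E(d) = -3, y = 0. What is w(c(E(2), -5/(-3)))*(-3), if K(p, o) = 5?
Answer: -1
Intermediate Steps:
c(f, Q) = 2 (c(f, Q) = 2 - 3*0 = 2 + 0 = 2)
w(q) = (1/3 + q)/(5 + q) (w(q) = (q + 1/(0 + 3))/(q + 5) = (q + 1/3)/(5 + q) = (1/3 + q)/(5 + q))
w(c(E(2), -5/(-3)))*(-3) = ((1/3 + 2)/(5 + 2))*(-3) = ((7/3)/7)*(-3) = ((1/7)*(7/3))*(-3) = (1/3)*(-3) = -1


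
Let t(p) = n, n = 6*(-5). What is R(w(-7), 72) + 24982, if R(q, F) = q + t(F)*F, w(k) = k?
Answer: 22815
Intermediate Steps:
n = -30
t(p) = -30
R(q, F) = q - 30*F
R(w(-7), 72) + 24982 = (-7 - 30*72) + 24982 = (-7 - 2160) + 24982 = -2167 + 24982 = 22815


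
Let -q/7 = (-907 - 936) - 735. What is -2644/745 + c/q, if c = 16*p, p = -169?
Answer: -24864052/6722135 ≈ -3.6988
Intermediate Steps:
c = -2704 (c = 16*(-169) = -2704)
q = 18046 (q = -7*((-907 - 936) - 735) = -7*(-1843 - 735) = -7*(-2578) = 18046)
-2644/745 + c/q = -2644/745 - 2704/18046 = -2644*1/745 - 2704*1/18046 = -2644/745 - 1352/9023 = -24864052/6722135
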